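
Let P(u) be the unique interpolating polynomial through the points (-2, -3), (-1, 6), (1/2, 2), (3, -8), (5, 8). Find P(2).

Using Newton's divided-difference form:
P[-2,-1] = (6 - (-3)) / (-1 - (-2)) = 9
P[-1,1/2] = (2 - 6) / (1/2 - (-1)) = -8/3
P[1/2,3] = (-8 - 2) / (3 - 1/2) = -4
P[3,5] = (8 - (-8)) / (5 - 3) = 8
P[-2,-1,1/2] = (-8/3 - 9) / (1/2 - (-2)) = -14/3
P[-1,1/2,3] = (-4 - (-8/3)) / (3 - (-1)) = -1/3
P[1/2,3,5] = (8 - (-4)) / (5 - 1/2) = 8/3
P[-2,-1,1/2,3] = (-1/3 - (-14/3)) / (3 - (-2)) = 13/15
P[-1,1/2,3,5] = (8/3 - (-1/3)) / (5 - (-1)) = 1/2
P[-2,-1,1/2,3,5] = (1/2 - 13/15) / (5 - (-2)) = -11/210
P(2) = -3 + 9·(4) + (-14/3)·(4)·(3) + (13/15)·(4)·(3)·(3/2) + (-11/210)·(4)·(3)·(3/2)·(-1) = -226/35

-226/35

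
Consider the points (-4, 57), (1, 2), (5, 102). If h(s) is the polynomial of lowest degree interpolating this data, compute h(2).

Evaluate each Lagrange basis at s = 2:
L_0(2) = (1)·(-3)/[(-5)·(-9)] = -1/15
L_1(2) = (6)·(-3)/[(5)·(-4)] = 9/10
L_2(2) = (6)·(1)/[(9)·(4)] = 1/6
Sum: 57·(-1/15) + 2·(9/10) + 102·(1/6) = 15

15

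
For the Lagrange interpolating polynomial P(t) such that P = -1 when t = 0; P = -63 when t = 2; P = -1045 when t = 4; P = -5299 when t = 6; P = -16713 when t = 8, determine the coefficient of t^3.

L_0(t) = (t - 2)(t - 4)(t - 6)(t - 8) / [384] = (1/384)t^4 - (5/96)t^3 + (35/96)t^2 - (25/24)t + 1
L_1(t) = t(t - 4)(t - 6)(t - 8) / [-96] = -(1/96)t^4 + (3/16)t^3 - (13/12)t^2 + 2t
L_2(t) = t(t - 2)(t - 6)(t - 8) / [64] = (1/64)t^4 - (1/4)t^3 + (19/16)t^2 - (3/2)t
L_3(t) = t(t - 2)(t - 4)(t - 8) / [-96] = -(1/96)t^4 + (7/48)t^3 - (7/12)t^2 + (2/3)t
L_4(t) = t(t - 2)(t - 4)(t - 6) / [384] = (1/384)t^4 - (1/32)t^3 + (11/96)t^2 - (1/8)t
P(t) = (-1)·L_0 + (-63)·L_1 + (-1045)·L_2 + (-5299)·L_3 + (-16713)·L_4
Only the coefficient of t^3 is needed; take it from each L_i and combine:
(-1)·(-5/96) + (-63)·(3/16) + (-1045)·(-1/4) + (-5299)·(7/48) + (-16713)·(-1/32) = -1

-1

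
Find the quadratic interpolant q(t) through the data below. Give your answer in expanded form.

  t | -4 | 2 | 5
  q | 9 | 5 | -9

q(t) = -(4/9)t^2 - (14/9)t + 89/9

Newton's divided differences:
q[-4,2] = (5 - 9) / (2 - (-4)) = -2/3
q[2,5] = (-9 - 5) / (5 - 2) = -14/3
q[-4,2,5] = (-14/3 - (-2/3)) / (5 - (-4)) = -4/9
q(t) = 9 + (-2/3)·(t + 4) + (-4/9)·(t + 4)(t - 2)
Expanding: q(t) = -(4/9)t^2 - (14/9)t + 89/9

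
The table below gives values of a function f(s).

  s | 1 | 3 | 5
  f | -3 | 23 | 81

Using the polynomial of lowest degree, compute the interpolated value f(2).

Evaluate each Lagrange basis at s = 2:
L_0(2) = (-1)·(-3)/[(-2)·(-4)] = 3/8
L_1(2) = (1)·(-3)/[(2)·(-2)] = 3/4
L_2(2) = (1)·(-1)/[(4)·(2)] = -1/8
Sum: (-3)·(3/8) + 23·(3/4) + 81·(-1/8) = 6

6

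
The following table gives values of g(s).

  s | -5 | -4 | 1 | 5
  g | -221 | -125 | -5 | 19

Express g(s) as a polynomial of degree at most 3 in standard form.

g(s) = s^3 - 4s^2 - s - 1

Build the Lagrange basis polynomials:
L_0(s) = (s + 4)(s - 1)(s - 5) / [-60] = -(1/60)s^3 + (1/30)s^2 + (19/60)s - 1/3
L_1(s) = (s + 5)(s - 1)(s - 5) / [45] = (1/45)s^3 - (1/45)s^2 - (5/9)s + 5/9
L_2(s) = (s + 5)(s + 4)(s - 5) / [-120] = -(1/120)s^3 - (1/30)s^2 + (5/24)s + 5/6
L_3(s) = (s + 5)(s + 4)(s - 1) / [360] = (1/360)s^3 + (1/45)s^2 + (11/360)s - 1/18
g(s) = (-221)·L_0 + (-125)·L_1 + (-5)·L_2 + 19·L_3
  (-221)·L_0(s) = (221/60)s^3 - (221/30)s^2 - (4199/60)s + 221/3
  (-125)·L_1(s) = -(25/9)s^3 + (25/9)s^2 + (625/9)s - 625/9
  (-5)·L_2(s) = (1/24)s^3 + (1/6)s^2 - (25/24)s - 25/6
  19·L_3(s) = (19/360)s^3 + (19/45)s^2 + (209/360)s - 19/18
Adding term by term: s^3 - 4s^2 - s - 1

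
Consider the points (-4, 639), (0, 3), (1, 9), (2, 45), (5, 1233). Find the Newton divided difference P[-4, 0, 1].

P[-4,0] = (3 - 639) / (0 - (-4)) = -159
P[0,1] = (9 - 3) / (1 - 0) = 6
P[-4,0,1] = (6 - (-159)) / (1 - (-4)) = 33

33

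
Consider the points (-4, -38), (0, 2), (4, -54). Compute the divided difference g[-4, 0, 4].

-3

g[-4,0] = (2 - (-38)) / (0 - (-4)) = 10
g[0,4] = (-54 - 2) / (4 - 0) = -14
g[-4,0,4] = (-14 - 10) / (4 - (-4)) = -3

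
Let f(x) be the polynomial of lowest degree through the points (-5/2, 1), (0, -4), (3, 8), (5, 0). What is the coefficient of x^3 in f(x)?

-296/825

Build the Lagrange basis polynomials:
L_0(x) = x(x - 3)(x - 5) / [-825/8] = -(8/825)x^3 + (64/825)x^2 - (8/55)x
L_1(x) = (x + 5/2)(x - 3)(x - 5) / [75/2] = (2/75)x^3 - (11/75)x^2 - (2/15)x + 1
L_2(x) = (x + 5/2)x(x - 5) / [-33] = -(1/33)x^3 + (5/66)x^2 + (25/66)x
L_3(x) = (x + 5/2)x(x - 3) / [75] = (1/75)x^3 - (1/150)x^2 - (1/10)x
f(x) = 1·L_0 + (-4)·L_1 + 8·L_2 + 0·L_3
Only the coefficient of x^3 is needed; take it from each L_i and combine:
1·(-8/825) + (-4)·(2/75) + 8·(-1/33) + 0·(1/75) = -296/825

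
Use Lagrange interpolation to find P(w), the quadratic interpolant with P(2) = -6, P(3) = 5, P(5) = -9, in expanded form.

P(w) = -6w^2 + 41w - 64

Build the Lagrange basis polynomials:
L_0(w) = (w - 3)(w - 5) / [3] = (1/3)w^2 - (8/3)w + 5
L_1(w) = (w - 2)(w - 5) / [-2] = -(1/2)w^2 + (7/2)w - 5
L_2(w) = (w - 2)(w - 3) / [6] = (1/6)w^2 - (5/6)w + 1
P(w) = (-6)·L_0 + 5·L_1 + (-9)·L_2
  (-6)·L_0(w) = -2w^2 + 16w - 30
  5·L_1(w) = -(5/2)w^2 + (35/2)w - 25
  (-9)·L_2(w) = -(3/2)w^2 + (15/2)w - 9
Adding term by term: -6w^2 + 41w - 64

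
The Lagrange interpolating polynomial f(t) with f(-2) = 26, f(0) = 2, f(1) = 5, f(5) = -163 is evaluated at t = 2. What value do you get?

2

Evaluate each Lagrange basis at t = 2:
L_0(2) = (2)·(1)·(-3)/[(-2)·(-3)·(-7)] = 1/7
L_1(2) = (4)·(1)·(-3)/[(2)·(-1)·(-5)] = -6/5
L_2(2) = (4)·(2)·(-3)/[(3)·(1)·(-4)] = 2
L_3(2) = (4)·(2)·(1)/[(7)·(5)·(4)] = 2/35
Sum: 26·(1/7) + 2·(-6/5) + 5·(2) + (-163)·(2/35) = 2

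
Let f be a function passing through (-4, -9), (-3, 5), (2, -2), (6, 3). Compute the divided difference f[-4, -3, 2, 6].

f[-4,-3] = (5 - (-9)) / (-3 - (-4)) = 14
f[-3,2] = (-2 - 5) / (2 - (-3)) = -7/5
f[2,6] = (3 - (-2)) / (6 - 2) = 5/4
f[-4,-3,2] = (-7/5 - 14) / (2 - (-4)) = -77/30
f[-3,2,6] = (5/4 - (-7/5)) / (6 - (-3)) = 53/180
f[-4,-3,2,6] = (53/180 - (-77/30)) / (6 - (-4)) = 103/360

103/360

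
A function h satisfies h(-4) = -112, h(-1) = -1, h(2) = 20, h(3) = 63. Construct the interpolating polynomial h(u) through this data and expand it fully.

Newton's divided differences:
h[-4,-1] = (-1 - (-112)) / (-1 - (-4)) = 37
h[-1,2] = (20 - (-1)) / (2 - (-1)) = 7
h[2,3] = (63 - 20) / (3 - 2) = 43
h[-4,-1,2] = (7 - 37) / (2 - (-4)) = -5
h[-1,2,3] = (43 - 7) / (3 - (-1)) = 9
h[-4,-1,2,3] = (9 - (-5)) / (3 - (-4)) = 2
h(u) = -112 + 37·(u + 4) + (-5)·(u + 4)(u + 1) + 2·(u + 4)(u + 1)(u - 2)
Expanding: h(u) = 2u^3 + u^2

h(u) = 2u^3 + u^2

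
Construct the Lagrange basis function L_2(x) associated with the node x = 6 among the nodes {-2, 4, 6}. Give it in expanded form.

L_2(x) = (x + 2)(x - 4) / [(8)·(2)]
       = (x^2 - 2x - 8) / (16)

L_2(x) = (1/16)x^2 - (1/8)x - 1/2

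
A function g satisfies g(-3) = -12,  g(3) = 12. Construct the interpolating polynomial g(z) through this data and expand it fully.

g(z) = 4z

Build the Lagrange basis polynomials:
L_0(z) = (z - 3) / [-6] = -(1/6)z + 1/2
L_1(z) = (z + 3) / [6] = (1/6)z + 1/2
g(z) = (-12)·L_0 + 12·L_1
  (-12)·L_0(z) = 2z - 6
  12·L_1(z) = 2z + 6
Adding term by term: 4z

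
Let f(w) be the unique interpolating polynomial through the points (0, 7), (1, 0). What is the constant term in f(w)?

7

L_0(w) = (w - 1) / [-1] = -w + 1
L_1(w) = w / [1] = w
f(w) = 7·L_0 + 0·L_1
Only the constant term is needed; take it from each L_i and combine:
7·(1) + 0·(0) = 7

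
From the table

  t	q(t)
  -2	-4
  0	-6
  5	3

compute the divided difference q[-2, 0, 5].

q[-2,0] = (-6 - (-4)) / (0 - (-2)) = -1
q[0,5] = (3 - (-6)) / (5 - 0) = 9/5
q[-2,0,5] = (9/5 - (-1)) / (5 - (-2)) = 2/5

2/5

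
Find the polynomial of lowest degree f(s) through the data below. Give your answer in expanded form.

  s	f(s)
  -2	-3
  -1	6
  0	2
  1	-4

f(s) = (11/6)s^3 - s^2 - (41/6)s + 2

Build the Lagrange basis polynomials:
L_0(s) = (s + 1)s(s - 1) / [-6] = -(1/6)s^3 + (1/6)s
L_1(s) = (s + 2)s(s - 1) / [2] = (1/2)s^3 + (1/2)s^2 - s
L_2(s) = (s + 2)(s + 1)(s - 1) / [-2] = -(1/2)s^3 - s^2 + (1/2)s + 1
L_3(s) = (s + 2)(s + 1)s / [6] = (1/6)s^3 + (1/2)s^2 + (1/3)s
f(s) = (-3)·L_0 + 6·L_1 + 2·L_2 + (-4)·L_3
  (-3)·L_0(s) = (1/2)s^3 - (1/2)s
  6·L_1(s) = 3s^3 + 3s^2 - 6s
  2·L_2(s) = -s^3 - 2s^2 + s + 2
  (-4)·L_3(s) = -(2/3)s^3 - 2s^2 - (4/3)s
Adding term by term: (11/6)s^3 - s^2 - (41/6)s + 2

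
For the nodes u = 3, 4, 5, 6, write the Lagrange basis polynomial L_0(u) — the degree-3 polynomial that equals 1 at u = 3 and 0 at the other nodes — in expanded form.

L_0(u) = (u - 4)(u - 5)(u - 6) / [(-1)·(-2)·(-3)]
       = (u^3 - 15u^2 + 74u - 120) / (-6)

L_0(u) = -(1/6)u^3 + (5/2)u^2 - (37/3)u + 20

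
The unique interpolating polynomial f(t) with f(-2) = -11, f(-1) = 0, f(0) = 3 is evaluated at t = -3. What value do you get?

Evaluate each Lagrange basis at t = -3:
L_0(-3) = (-2)·(-3)/[(-1)·(-2)] = 3
L_1(-3) = (-1)·(-3)/[(1)·(-1)] = -3
L_2(-3) = (-1)·(-2)/[(2)·(1)] = 1
Sum: (-11)·(3) + 0 + 3·(1) = -30

-30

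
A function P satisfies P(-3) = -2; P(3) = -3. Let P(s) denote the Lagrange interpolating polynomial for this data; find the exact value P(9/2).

Evaluate each Lagrange basis at s = 9/2:
L_0(9/2) = (3/2)/[(-6)] = -1/4
L_1(9/2) = (15/2)/[(6)] = 5/4
Sum: (-2)·(-1/4) + (-3)·(5/4) = -13/4

-13/4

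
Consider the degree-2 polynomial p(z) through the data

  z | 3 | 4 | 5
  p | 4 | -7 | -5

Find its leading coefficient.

13/2

The leading coefficient equals the top divided difference p[3,4,5].
p[3,4] = (-7 - 4) / (4 - 3) = -11
p[4,5] = (-5 - (-7)) / (5 - 4) = 2
p[3,4,5] = (2 - (-11)) / (5 - 3) = 13/2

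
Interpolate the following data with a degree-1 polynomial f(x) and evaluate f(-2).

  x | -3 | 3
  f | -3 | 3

-2

L_0(-2) = (-5)/[(-6)] = 5/6
L_1(-2) = (1)/[(6)] = 1/6
Sum: (-3)·(5/6) + 3·(1/6) = -2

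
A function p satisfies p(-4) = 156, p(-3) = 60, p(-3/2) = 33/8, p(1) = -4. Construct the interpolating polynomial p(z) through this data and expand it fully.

Newton's divided differences:
p[-4,-3] = (60 - 156) / (-3 - (-4)) = -96
p[-3,-3/2] = (33/8 - 60) / (-3/2 - (-3)) = -149/4
p[-3/2,1] = (-4 - 33/8) / (1 - (-3/2)) = -13/4
p[-4,-3,-3/2] = (-149/4 - (-96)) / (-3/2 - (-4)) = 47/2
p[-3,-3/2,1] = (-13/4 - (-149/4)) / (1 - (-3)) = 17/2
p[-4,-3,-3/2,1] = (17/2 - 47/2) / (1 - (-4)) = -3
p(z) = 156 + (-96)·(z + 4) + (47/2)·(z + 4)(z + 3) + (-3)·(z + 4)(z + 3)(z + 3/2)
Expanding: p(z) = -3z^3 - 2z^2 + z

p(z) = -3z^3 - 2z^2 + z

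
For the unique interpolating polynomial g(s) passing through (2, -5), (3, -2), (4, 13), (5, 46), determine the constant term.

Build the Lagrange basis polynomials:
L_0(s) = (s - 3)(s - 4)(s - 5) / [-6] = -(1/6)s^3 + 2s^2 - (47/6)s + 10
L_1(s) = (s - 2)(s - 4)(s - 5) / [2] = (1/2)s^3 - (11/2)s^2 + 19s - 20
L_2(s) = (s - 2)(s - 3)(s - 5) / [-2] = -(1/2)s^3 + 5s^2 - (31/2)s + 15
L_3(s) = (s - 2)(s - 3)(s - 4) / [6] = (1/6)s^3 - (3/2)s^2 + (13/3)s - 4
g(s) = (-5)·L_0 + (-2)·L_1 + 13·L_2 + 46·L_3
Only the constant term is needed; take it from each L_i and combine:
(-5)·(10) + (-2)·(-20) + 13·(15) + 46·(-4) = 1

1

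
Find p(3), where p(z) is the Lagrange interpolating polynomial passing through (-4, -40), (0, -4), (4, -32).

-19

L_0(3) = (3)·(-1)/[(-4)·(-8)] = -3/32
L_1(3) = (7)·(-1)/[(4)·(-4)] = 7/16
L_2(3) = (7)·(3)/[(8)·(4)] = 21/32
Sum: (-40)·(-3/32) + (-4)·(7/16) + (-32)·(21/32) = -19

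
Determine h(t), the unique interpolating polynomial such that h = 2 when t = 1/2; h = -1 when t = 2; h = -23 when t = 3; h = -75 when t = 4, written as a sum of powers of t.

Build the Lagrange basis polynomials:
L_0(t) = (t - 2)(t - 3)(t - 4) / [-105/8] = -(8/105)t^3 + (24/35)t^2 - (208/105)t + 64/35
L_1(t) = (t - 1/2)(t - 3)(t - 4) / [3] = (1/3)t^3 - (5/2)t^2 + (31/6)t - 2
L_2(t) = (t - 1/2)(t - 2)(t - 4) / [-5/2] = -(2/5)t^3 + (13/5)t^2 - (22/5)t + 8/5
L_3(t) = (t - 1/2)(t - 2)(t - 3) / [7] = (1/7)t^3 - (11/14)t^2 + (17/14)t - 3/7
h(t) = 2·L_0 + (-1)·L_1 + (-23)·L_2 + (-75)·L_3
  2·L_0(t) = -(16/105)t^3 + (48/35)t^2 - (416/105)t + 128/35
  (-1)·L_1(t) = -(1/3)t^3 + (5/2)t^2 - (31/6)t + 2
  (-23)·L_2(t) = (46/5)t^3 - (299/5)t^2 + (506/5)t - 184/5
  (-75)·L_3(t) = -(75/7)t^3 + (825/14)t^2 - (1275/14)t + 225/7
Adding term by term: -2t^3 + 3t^2 + t + 1

h(t) = -2t^3 + 3t^2 + t + 1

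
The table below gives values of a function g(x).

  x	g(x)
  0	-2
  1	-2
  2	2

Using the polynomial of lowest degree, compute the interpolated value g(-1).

2

Evaluate each Lagrange basis at x = -1:
L_0(-1) = (-2)·(-3)/[(-1)·(-2)] = 3
L_1(-1) = (-1)·(-3)/[(1)·(-1)] = -3
L_2(-1) = (-1)·(-2)/[(2)·(1)] = 1
Sum: (-2)·(3) + (-2)·(-3) + 2·(1) = 2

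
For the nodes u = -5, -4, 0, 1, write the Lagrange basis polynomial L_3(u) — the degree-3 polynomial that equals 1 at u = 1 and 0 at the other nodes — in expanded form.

L_3(u) = (u + 5)(u + 4)u / [(6)·(5)·(1)]
       = (u^3 + 9u^2 + 20u) / (30)

L_3(u) = (1/30)u^3 + (3/10)u^2 + (2/3)u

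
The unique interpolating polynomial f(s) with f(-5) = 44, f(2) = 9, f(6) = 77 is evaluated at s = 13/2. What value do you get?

L_0(13/2) = (9/2)·(1/2)/[(-7)·(-11)] = 9/308
L_1(13/2) = (23/2)·(1/2)/[(7)·(-4)] = -23/112
L_2(13/2) = (23/2)·(9/2)/[(11)·(4)] = 207/176
Sum: 44·(9/308) + 9·(-23/112) + 77·(207/176) = 90

90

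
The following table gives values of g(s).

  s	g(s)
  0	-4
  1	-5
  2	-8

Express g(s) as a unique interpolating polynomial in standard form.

g(s) = -s^2 - 4

Build the Lagrange basis polynomials:
L_0(s) = (s - 1)(s - 2) / [2] = (1/2)s^2 - (3/2)s + 1
L_1(s) = s(s - 2) / [-1] = -s^2 + 2s
L_2(s) = s(s - 1) / [2] = (1/2)s^2 - (1/2)s
g(s) = (-4)·L_0 + (-5)·L_1 + (-8)·L_2
  (-4)·L_0(s) = -2s^2 + 6s - 4
  (-5)·L_1(s) = 5s^2 - 10s
  (-8)·L_2(s) = -4s^2 + 4s
Adding term by term: -s^2 - 4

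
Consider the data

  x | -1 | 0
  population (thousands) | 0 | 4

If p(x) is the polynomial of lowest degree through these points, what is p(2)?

12

L_0(2) = (2)/[(-1)] = -2
L_1(2) = (3)/[(1)] = 3
Sum: 0 + 4·(3) = 12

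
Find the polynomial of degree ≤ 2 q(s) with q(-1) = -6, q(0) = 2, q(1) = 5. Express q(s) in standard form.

L_0(s) = s(s - 1) / [2] = (1/2)s^2 - (1/2)s
L_1(s) = (s + 1)(s - 1) / [-1] = -s^2 + 1
L_2(s) = (s + 1)s / [2] = (1/2)s^2 + (1/2)s
q(s) = (-6)·L_0 + 2·L_1 + 5·L_2
  (-6)·L_0(s) = -3s^2 + 3s
  2·L_1(s) = -2s^2 + 2
  5·L_2(s) = (5/2)s^2 + (5/2)s
Adding term by term: -(5/2)s^2 + (11/2)s + 2

q(s) = -(5/2)s^2 + (11/2)s + 2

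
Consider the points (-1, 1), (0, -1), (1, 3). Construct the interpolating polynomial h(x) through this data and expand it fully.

Newton's divided differences:
h[-1,0] = (-1 - 1) / (0 - (-1)) = -2
h[0,1] = (3 - (-1)) / (1 - 0) = 4
h[-1,0,1] = (4 - (-2)) / (1 - (-1)) = 3
h(x) = 1 + (-2)·(x + 1) + 3·(x + 1)x
Expanding: h(x) = 3x^2 + x - 1

h(x) = 3x^2 + x - 1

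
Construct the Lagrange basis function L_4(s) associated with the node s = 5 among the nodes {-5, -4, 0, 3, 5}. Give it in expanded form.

L_4(s) = (s + 5)(s + 4)s(s - 3) / [(10)·(9)·(5)·(2)]
       = (s^4 + 6s^3 - 7s^2 - 60s) / (900)

L_4(s) = (1/900)s^4 + (1/150)s^3 - (7/900)s^2 - (1/15)s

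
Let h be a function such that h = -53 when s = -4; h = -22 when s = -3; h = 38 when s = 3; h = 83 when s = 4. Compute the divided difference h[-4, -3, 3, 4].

h[-4,-3] = (-22 - (-53)) / (-3 - (-4)) = 31
h[-3,3] = (38 - (-22)) / (3 - (-3)) = 10
h[3,4] = (83 - 38) / (4 - 3) = 45
h[-4,-3,3] = (10 - 31) / (3 - (-4)) = -3
h[-3,3,4] = (45 - 10) / (4 - (-3)) = 5
h[-4,-3,3,4] = (5 - (-3)) / (4 - (-4)) = 1

1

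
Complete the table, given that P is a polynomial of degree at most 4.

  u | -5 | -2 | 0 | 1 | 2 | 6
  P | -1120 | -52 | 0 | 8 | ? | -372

The 5 known values determine P uniquely (degree ≤ 4).
L_0(2) = (4)·(2)·(1)·(-4)/[(-3)·(-5)·(-6)·(-11)] = -16/495
L_1(2) = (7)·(2)·(1)·(-4)/[(3)·(-2)·(-3)·(-8)] = 7/18
L_2(2) = (7)·(4)·(1)·(-4)/[(5)·(2)·(-1)·(-6)] = -28/15
L_3(2) = (7)·(4)·(2)·(-4)/[(6)·(3)·(1)·(-5)] = 112/45
L_4(2) = (7)·(4)·(2)·(1)/[(11)·(8)·(6)·(5)] = 7/330
Sum: (-1120)·(-16/495) + (-52)·(7/18) + 0 + 8·(112/45) + (-372)·(7/330) = 28

28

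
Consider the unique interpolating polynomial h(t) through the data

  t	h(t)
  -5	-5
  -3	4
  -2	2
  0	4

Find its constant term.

4

Build the Lagrange basis polynomials:
L_0(t) = (t + 3)(t + 2)t / [-30] = -(1/30)t^3 - (1/6)t^2 - (1/5)t
L_1(t) = (t + 5)(t + 2)t / [6] = (1/6)t^3 + (7/6)t^2 + (5/3)t
L_2(t) = (t + 5)(t + 3)t / [-6] = -(1/6)t^3 - (4/3)t^2 - (5/2)t
L_3(t) = (t + 5)(t + 3)(t + 2) / [30] = (1/30)t^3 + (1/3)t^2 + (31/30)t + 1
h(t) = (-5)·L_0 + 4·L_1 + 2·L_2 + 4·L_3
Only the constant term is needed; take it from each L_i and combine:
(-5)·(0) + 4·(0) + 2·(0) + 4·(1) = 4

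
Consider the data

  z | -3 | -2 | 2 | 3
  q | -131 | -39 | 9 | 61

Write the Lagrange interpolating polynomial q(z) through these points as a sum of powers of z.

q(z) = 4z^3 - 4z^2 - 4z + 1

L_0(z) = (z + 2)(z - 2)(z - 3) / [-30] = -(1/30)z^3 + (1/10)z^2 + (2/15)z - 2/5
L_1(z) = (z + 3)(z - 2)(z - 3) / [20] = (1/20)z^3 - (1/10)z^2 - (9/20)z + 9/10
L_2(z) = (z + 3)(z + 2)(z - 3) / [-20] = -(1/20)z^3 - (1/10)z^2 + (9/20)z + 9/10
L_3(z) = (z + 3)(z + 2)(z - 2) / [30] = (1/30)z^3 + (1/10)z^2 - (2/15)z - 2/5
q(z) = (-131)·L_0 + (-39)·L_1 + 9·L_2 + 61·L_3
  (-131)·L_0(z) = (131/30)z^3 - (131/10)z^2 - (262/15)z + 262/5
  (-39)·L_1(z) = -(39/20)z^3 + (39/10)z^2 + (351/20)z - 351/10
  9·L_2(z) = -(9/20)z^3 - (9/10)z^2 + (81/20)z + 81/10
  61·L_3(z) = (61/30)z^3 + (61/10)z^2 - (122/15)z - 122/5
Adding term by term: 4z^3 - 4z^2 - 4z + 1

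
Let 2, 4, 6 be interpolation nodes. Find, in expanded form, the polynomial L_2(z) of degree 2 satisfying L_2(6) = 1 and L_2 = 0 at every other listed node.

L_2(z) = (1/8)z^2 - (3/4)z + 1

L_2(z) = (z - 2)(z - 4) / [(4)·(2)]
       = (z^2 - 6z + 8) / (8)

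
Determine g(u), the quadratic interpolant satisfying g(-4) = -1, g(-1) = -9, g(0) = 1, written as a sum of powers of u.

L_0(u) = (u + 1)u / [12] = (1/12)u^2 + (1/12)u
L_1(u) = (u + 4)u / [-3] = -(1/3)u^2 - (4/3)u
L_2(u) = (u + 4)(u + 1) / [4] = (1/4)u^2 + (5/4)u + 1
g(u) = (-1)·L_0 + (-9)·L_1 + 1·L_2
  (-1)·L_0(u) = -(1/12)u^2 - (1/12)u
  (-9)·L_1(u) = 3u^2 + 12u
  1·L_2(u) = (1/4)u^2 + (5/4)u + 1
Adding term by term: (19/6)u^2 + (79/6)u + 1

g(u) = (19/6)u^2 + (79/6)u + 1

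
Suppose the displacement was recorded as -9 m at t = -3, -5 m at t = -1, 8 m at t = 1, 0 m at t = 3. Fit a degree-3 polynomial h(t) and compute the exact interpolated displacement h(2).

17/2

Evaluate each Lagrange basis at t = 2:
L_0(2) = (3)·(1)·(-1)/[(-2)·(-4)·(-6)] = 1/16
L_1(2) = (5)·(1)·(-1)/[(2)·(-2)·(-4)] = -5/16
L_2(2) = (5)·(3)·(-1)/[(4)·(2)·(-2)] = 15/16
L_3(2) = (5)·(3)·(1)/[(6)·(4)·(2)] = 5/16
Sum: (-9)·(1/16) + (-5)·(-5/16) + 8·(15/16) + 0 = 17/2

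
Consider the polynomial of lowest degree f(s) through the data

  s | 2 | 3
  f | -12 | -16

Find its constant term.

Build the Lagrange basis polynomials:
L_0(s) = (s - 3) / [-1] = -s + 3
L_1(s) = (s - 2) / [1] = s - 2
f(s) = (-12)·L_0 + (-16)·L_1
Only the constant term is needed; take it from each L_i and combine:
(-12)·(3) + (-16)·(-2) = -4

-4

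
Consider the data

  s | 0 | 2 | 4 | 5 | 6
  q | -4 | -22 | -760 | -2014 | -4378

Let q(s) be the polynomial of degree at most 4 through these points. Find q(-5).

-2794

L_0(-5) = (-7)·(-9)·(-10)·(-11)/[(-2)·(-4)·(-5)·(-6)] = 231/8
L_1(-5) = (-5)·(-9)·(-10)·(-11)/[(2)·(-2)·(-3)·(-4)] = -825/8
L_2(-5) = (-5)·(-7)·(-10)·(-11)/[(4)·(2)·(-1)·(-2)] = 1925/8
L_3(-5) = (-5)·(-7)·(-9)·(-11)/[(5)·(3)·(1)·(-1)] = -231
L_4(-5) = (-5)·(-7)·(-9)·(-10)/[(6)·(4)·(2)·(1)] = 525/8
Sum: (-4)·(231/8) + (-22)·(-825/8) + (-760)·(1925/8) + (-2014)·(-231) + (-4378)·(525/8) = -2794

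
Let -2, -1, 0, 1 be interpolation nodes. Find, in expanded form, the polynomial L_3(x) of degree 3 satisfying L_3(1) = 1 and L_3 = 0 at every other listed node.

L_3(x) = (1/6)x^3 + (1/2)x^2 + (1/3)x

L_3(x) = (x + 2)(x + 1)x / [(3)·(2)·(1)]
       = (x^3 + 3x^2 + 2x) / (6)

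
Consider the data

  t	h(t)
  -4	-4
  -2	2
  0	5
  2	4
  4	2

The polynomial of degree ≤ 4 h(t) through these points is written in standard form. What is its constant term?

Build the Lagrange basis polynomials:
L_0(t) = (t + 2)t(t - 2)(t - 4) / [384] = (1/384)t^4 - (1/96)t^3 - (1/96)t^2 + (1/24)t
L_1(t) = (t + 4)t(t - 2)(t - 4) / [-96] = -(1/96)t^4 + (1/48)t^3 + (1/6)t^2 - (1/3)t
L_2(t) = (t + 4)(t + 2)(t - 2)(t - 4) / [64] = (1/64)t^4 - (5/16)t^2 + 1
L_3(t) = (t + 4)(t + 2)t(t - 4) / [-96] = -(1/96)t^4 - (1/48)t^3 + (1/6)t^2 + (1/3)t
L_4(t) = (t + 4)(t + 2)t(t - 2) / [384] = (1/384)t^4 + (1/96)t^3 - (1/96)t^2 - (1/24)t
h(t) = (-4)·L_0 + 2·L_1 + 5·L_2 + 4·L_3 + 2·L_4
Only the constant term is needed; take it from each L_i and combine:
(-4)·(0) + 2·(0) + 5·(1) + 4·(0) + 2·(0) = 5

5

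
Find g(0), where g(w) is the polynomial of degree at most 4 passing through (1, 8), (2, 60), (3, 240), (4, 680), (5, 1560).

0

Evaluate each Lagrange basis at w = 0:
L_0(0) = (-2)·(-3)·(-4)·(-5)/[(-1)·(-2)·(-3)·(-4)] = 5
L_1(0) = (-1)·(-3)·(-4)·(-5)/[(1)·(-1)·(-2)·(-3)] = -10
L_2(0) = (-1)·(-2)·(-4)·(-5)/[(2)·(1)·(-1)·(-2)] = 10
L_3(0) = (-1)·(-2)·(-3)·(-5)/[(3)·(2)·(1)·(-1)] = -5
L_4(0) = (-1)·(-2)·(-3)·(-4)/[(4)·(3)·(2)·(1)] = 1
Sum: 8·(5) + 60·(-10) + 240·(10) + 680·(-5) + 1560·(1) = 0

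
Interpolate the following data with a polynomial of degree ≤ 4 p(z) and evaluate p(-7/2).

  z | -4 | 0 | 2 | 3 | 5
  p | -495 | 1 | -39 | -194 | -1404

-1179/4

Using Newton's divided-difference form:
p[-4,0] = (1 - (-495)) / (0 - (-4)) = 124
p[0,2] = (-39 - 1) / (2 - 0) = -20
p[2,3] = (-194 - (-39)) / (3 - 2) = -155
p[3,5] = (-1404 - (-194)) / (5 - 3) = -605
p[-4,0,2] = (-20 - 124) / (2 - (-4)) = -24
p[0,2,3] = (-155 - (-20)) / (3 - 0) = -45
p[2,3,5] = (-605 - (-155)) / (5 - 2) = -150
p[-4,0,2,3] = (-45 - (-24)) / (3 - (-4)) = -3
p[0,2,3,5] = (-150 - (-45)) / (5 - 0) = -21
p[-4,0,2,3,5] = (-21 - (-3)) / (5 - (-4)) = -2
p(-7/2) = -495 + 124·(1/2) + (-24)·(1/2)·(-7/2) + (-3)·(1/2)·(-7/2)·(-11/2) + (-2)·(1/2)·(-7/2)·(-11/2)·(-13/2) = -1179/4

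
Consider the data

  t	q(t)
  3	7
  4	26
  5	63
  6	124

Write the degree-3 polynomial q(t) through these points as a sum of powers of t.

q(t) = t^3 - 3t^2 + 3t - 2

Newton's divided differences:
q[3,4] = (26 - 7) / (4 - 3) = 19
q[4,5] = (63 - 26) / (5 - 4) = 37
q[5,6] = (124 - 63) / (6 - 5) = 61
q[3,4,5] = (37 - 19) / (5 - 3) = 9
q[4,5,6] = (61 - 37) / (6 - 4) = 12
q[3,4,5,6] = (12 - 9) / (6 - 3) = 1
q(t) = 7 + 19·(t - 3) + 9·(t - 3)(t - 4) + 1·(t - 3)(t - 4)(t - 5)
Expanding: q(t) = t^3 - 3t^2 + 3t - 2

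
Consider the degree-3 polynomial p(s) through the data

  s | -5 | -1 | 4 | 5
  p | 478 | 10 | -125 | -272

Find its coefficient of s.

L_0(s) = (s + 1)(s - 4)(s - 5) / [-360] = -(1/360)s^3 + (1/45)s^2 - (11/360)s - 1/18
L_1(s) = (s + 5)(s - 4)(s - 5) / [120] = (1/120)s^3 - (1/30)s^2 - (5/24)s + 5/6
L_2(s) = (s + 5)(s + 1)(s - 5) / [-45] = -(1/45)s^3 - (1/45)s^2 + (5/9)s + 5/9
L_3(s) = (s + 5)(s + 1)(s - 4) / [60] = (1/60)s^3 + (1/30)s^2 - (19/60)s - 1/3
p(s) = 478·L_0 + 10·L_1 + (-125)·L_2 + (-272)·L_3
Only the coefficient of s is needed; take it from each L_i and combine:
478·(-11/360) + 10·(-5/24) + (-125)·(5/9) + (-272)·(-19/60) = 0

0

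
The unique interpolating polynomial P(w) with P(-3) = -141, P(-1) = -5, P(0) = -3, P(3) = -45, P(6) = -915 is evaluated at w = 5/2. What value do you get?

-353/16

L_0(5/2) = (7/2)·(5/2)·(-1/2)·(-7/2)/[(-2)·(-3)·(-6)·(-9)] = 245/5184
L_1(5/2) = (11/2)·(5/2)·(-1/2)·(-7/2)/[(2)·(-1)·(-4)·(-7)] = -55/128
L_2(5/2) = (11/2)·(7/2)·(-1/2)·(-7/2)/[(3)·(1)·(-3)·(-6)] = 539/864
L_3(5/2) = (11/2)·(7/2)·(5/2)·(-7/2)/[(6)·(4)·(3)·(-3)] = 2695/3456
L_4(5/2) = (11/2)·(7/2)·(5/2)·(-1/2)/[(9)·(7)·(6)·(3)] = -55/2592
Sum: (-141)·(245/5184) + (-5)·(-55/128) + (-3)·(539/864) + (-45)·(2695/3456) + (-915)·(-55/2592) = -353/16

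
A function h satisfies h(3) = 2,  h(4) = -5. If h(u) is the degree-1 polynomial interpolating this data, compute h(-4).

Evaluate each Lagrange basis at u = -4:
L_0(-4) = (-8)/[(-1)] = 8
L_1(-4) = (-7)/[(1)] = -7
Sum: 2·(8) + (-5)·(-7) = 51

51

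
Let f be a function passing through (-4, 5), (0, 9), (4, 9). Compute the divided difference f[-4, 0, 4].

f[-4,0] = (9 - 5) / (0 - (-4)) = 1
f[0,4] = (9 - 9) / (4 - 0) = 0
f[-4,0,4] = (0 - 1) / (4 - (-4)) = -1/8

-1/8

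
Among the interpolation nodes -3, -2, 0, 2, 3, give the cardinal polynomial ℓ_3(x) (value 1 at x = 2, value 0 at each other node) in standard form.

ℓ_3(x) = (x + 3)(x + 2)x(x - 3) / [(5)·(4)·(2)·(-1)]
       = (x^4 + 2x^3 - 9x^2 - 18x) / (-40)

ℓ_3(x) = -(1/40)x^4 - (1/20)x^3 + (9/40)x^2 + (9/20)x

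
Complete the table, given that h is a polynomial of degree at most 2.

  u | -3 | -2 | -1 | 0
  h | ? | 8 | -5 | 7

The 3 known values determine h uniquely (degree ≤ 2).
L_0(-3) = (-2)·(-3)/[(-1)·(-2)] = 3
L_1(-3) = (-1)·(-3)/[(1)·(-1)] = -3
L_2(-3) = (-1)·(-2)/[(2)·(1)] = 1
Sum: 8·(3) + (-5)·(-3) + 7·(1) = 46

46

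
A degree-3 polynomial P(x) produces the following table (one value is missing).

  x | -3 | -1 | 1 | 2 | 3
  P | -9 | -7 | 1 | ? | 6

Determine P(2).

The 4 known values determine P uniquely (degree ≤ 3).
Evaluate each Lagrange basis at x = 2:
L_0(2) = (3)·(1)·(-1)/[(-2)·(-4)·(-6)] = 1/16
L_1(2) = (5)·(1)·(-1)/[(2)·(-2)·(-4)] = -5/16
L_2(2) = (5)·(3)·(-1)/[(4)·(2)·(-2)] = 15/16
L_3(2) = (5)·(3)·(1)/[(6)·(4)·(2)] = 5/16
Sum: (-9)·(1/16) + (-7)·(-5/16) + 1·(15/16) + 6·(5/16) = 71/16

71/16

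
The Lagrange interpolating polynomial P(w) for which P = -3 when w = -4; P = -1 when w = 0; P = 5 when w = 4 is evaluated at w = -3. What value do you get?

Evaluate each Lagrange basis at w = -3:
L_0(-3) = (-3)·(-7)/[(-4)·(-8)] = 21/32
L_1(-3) = (1)·(-7)/[(4)·(-4)] = 7/16
L_2(-3) = (1)·(-3)/[(8)·(4)] = -3/32
Sum: (-3)·(21/32) + (-1)·(7/16) + 5·(-3/32) = -23/8

-23/8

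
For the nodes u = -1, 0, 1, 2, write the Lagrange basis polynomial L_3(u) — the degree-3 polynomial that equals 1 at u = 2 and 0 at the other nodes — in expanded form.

L_3(u) = (u + 1)u(u - 1) / [(3)·(2)·(1)]
       = (u^3 - u) / (6)

L_3(u) = (1/6)u^3 - (1/6)u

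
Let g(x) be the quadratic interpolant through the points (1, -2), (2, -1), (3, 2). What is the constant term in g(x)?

-1

L_0(x) = (x - 2)(x - 3) / [2] = (1/2)x^2 - (5/2)x + 3
L_1(x) = (x - 1)(x - 3) / [-1] = -x^2 + 4x - 3
L_2(x) = (x - 1)(x - 2) / [2] = (1/2)x^2 - (3/2)x + 1
g(x) = (-2)·L_0 + (-1)·L_1 + 2·L_2
Only the constant term is needed; take it from each L_i and combine:
(-2)·(3) + (-1)·(-3) + 2·(1) = -1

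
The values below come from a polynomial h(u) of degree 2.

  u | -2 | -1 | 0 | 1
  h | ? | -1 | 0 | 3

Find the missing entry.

0

The 3 known values determine h uniquely (degree ≤ 2).
L_0(-2) = (-2)·(-3)/[(-1)·(-2)] = 3
L_1(-2) = (-1)·(-3)/[(1)·(-1)] = -3
L_2(-2) = (-1)·(-2)/[(2)·(1)] = 1
Sum: (-1)·(3) + 0 + 3·(1) = 0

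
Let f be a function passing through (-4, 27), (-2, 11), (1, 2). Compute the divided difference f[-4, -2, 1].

f[-4,-2] = (11 - 27) / (-2 - (-4)) = -8
f[-2,1] = (2 - 11) / (1 - (-2)) = -3
f[-4,-2,1] = (-3 - (-8)) / (1 - (-4)) = 1

1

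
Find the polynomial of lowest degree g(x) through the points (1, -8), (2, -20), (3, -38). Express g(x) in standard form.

Build the Lagrange basis polynomials:
L_0(x) = (x - 2)(x - 3) / [2] = (1/2)x^2 - (5/2)x + 3
L_1(x) = (x - 1)(x - 3) / [-1] = -x^2 + 4x - 3
L_2(x) = (x - 1)(x - 2) / [2] = (1/2)x^2 - (3/2)x + 1
g(x) = (-8)·L_0 + (-20)·L_1 + (-38)·L_2
  (-8)·L_0(x) = -4x^2 + 20x - 24
  (-20)·L_1(x) = 20x^2 - 80x + 60
  (-38)·L_2(x) = -19x^2 + 57x - 38
Adding term by term: -3x^2 - 3x - 2

g(x) = -3x^2 - 3x - 2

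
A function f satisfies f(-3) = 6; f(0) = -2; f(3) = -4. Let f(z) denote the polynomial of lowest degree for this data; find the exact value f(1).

-10/3

Using Newton's divided-difference form:
f[-3,0] = (-2 - 6) / (0 - (-3)) = -8/3
f[0,3] = (-4 - (-2)) / (3 - 0) = -2/3
f[-3,0,3] = (-2/3 - (-8/3)) / (3 - (-3)) = 1/3
f(1) = 6 + (-8/3)·(4) + (1/3)·(4)·(1) = -10/3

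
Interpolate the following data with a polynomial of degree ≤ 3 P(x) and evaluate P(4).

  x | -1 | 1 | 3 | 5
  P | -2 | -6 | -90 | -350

-192

Using Newton's divided-difference form:
P[-1,1] = (-6 - (-2)) / (1 - (-1)) = -2
P[1,3] = (-90 - (-6)) / (3 - 1) = -42
P[3,5] = (-350 - (-90)) / (5 - 3) = -130
P[-1,1,3] = (-42 - (-2)) / (3 - (-1)) = -10
P[1,3,5] = (-130 - (-42)) / (5 - 1) = -22
P[-1,1,3,5] = (-22 - (-10)) / (5 - (-1)) = -2
P(4) = -2 + (-2)·(5) + (-10)·(5)·(3) + (-2)·(5)·(3)·(1) = -192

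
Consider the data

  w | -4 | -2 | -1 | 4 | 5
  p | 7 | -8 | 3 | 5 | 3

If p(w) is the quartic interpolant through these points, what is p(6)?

478/27

L_0(6) = (8)·(7)·(2)·(1)/[(-2)·(-3)·(-8)·(-9)] = 7/27
L_1(6) = (10)·(7)·(2)·(1)/[(2)·(-1)·(-6)·(-7)] = -5/3
L_2(6) = (10)·(8)·(2)·(1)/[(3)·(1)·(-5)·(-6)] = 16/9
L_3(6) = (10)·(8)·(7)·(1)/[(8)·(6)·(5)·(-1)] = -7/3
L_4(6) = (10)·(8)·(7)·(2)/[(9)·(7)·(6)·(1)] = 80/27
Sum: 7·(7/27) + (-8)·(-5/3) + 3·(16/9) + 5·(-7/3) + 3·(80/27) = 478/27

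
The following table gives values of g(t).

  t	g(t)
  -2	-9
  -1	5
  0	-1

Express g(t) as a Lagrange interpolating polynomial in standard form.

Build the Lagrange basis polynomials:
L_0(t) = (t + 1)t / [2] = (1/2)t^2 + (1/2)t
L_1(t) = (t + 2)t / [-1] = -t^2 - 2t
L_2(t) = (t + 2)(t + 1) / [2] = (1/2)t^2 + (3/2)t + 1
g(t) = (-9)·L_0 + 5·L_1 + (-1)·L_2
  (-9)·L_0(t) = -(9/2)t^2 - (9/2)t
  5·L_1(t) = -5t^2 - 10t
  (-1)·L_2(t) = -(1/2)t^2 - (3/2)t - 1
Adding term by term: -10t^2 - 16t - 1

g(t) = -10t^2 - 16t - 1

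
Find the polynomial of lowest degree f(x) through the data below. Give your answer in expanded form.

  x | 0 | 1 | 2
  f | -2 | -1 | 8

f(x) = 4x^2 - 3x - 2

Newton's divided differences:
f[0,1] = (-1 - (-2)) / (1 - 0) = 1
f[1,2] = (8 - (-1)) / (2 - 1) = 9
f[0,1,2] = (9 - 1) / (2 - 0) = 4
f(x) = -2 + 1·x + 4·x(x - 1)
Expanding: f(x) = 4x^2 - 3x - 2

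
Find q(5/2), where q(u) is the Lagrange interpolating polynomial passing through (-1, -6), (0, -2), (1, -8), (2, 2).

169/8

Evaluate each Lagrange basis at u = 5/2:
L_0(5/2) = (5/2)·(3/2)·(1/2)/[(-1)·(-2)·(-3)] = -5/16
L_1(5/2) = (7/2)·(3/2)·(1/2)/[(1)·(-1)·(-2)] = 21/16
L_2(5/2) = (7/2)·(5/2)·(1/2)/[(2)·(1)·(-1)] = -35/16
L_3(5/2) = (7/2)·(5/2)·(3/2)/[(3)·(2)·(1)] = 35/16
Sum: (-6)·(-5/16) + (-2)·(21/16) + (-8)·(-35/16) + 2·(35/16) = 169/8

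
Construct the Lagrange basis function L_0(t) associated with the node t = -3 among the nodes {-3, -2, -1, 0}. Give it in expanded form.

L_0(t) = -(1/6)t^3 - (1/2)t^2 - (1/3)t

L_0(t) = (t + 2)(t + 1)t / [(-1)·(-2)·(-3)]
       = (t^3 + 3t^2 + 2t) / (-6)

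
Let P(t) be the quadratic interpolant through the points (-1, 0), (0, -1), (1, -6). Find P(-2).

-3

Using Newton's divided-difference form:
P[-1,0] = (-1 - 0) / (0 - (-1)) = -1
P[0,1] = (-6 - (-1)) / (1 - 0) = -5
P[-1,0,1] = (-5 - (-1)) / (1 - (-1)) = -2
P(-2) = 0 + (-1)·(-1) + (-2)·(-1)·(-2) = -3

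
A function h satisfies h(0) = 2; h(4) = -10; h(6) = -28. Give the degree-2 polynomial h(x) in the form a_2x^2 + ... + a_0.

Build the Lagrange basis polynomials:
L_0(x) = (x - 4)(x - 6) / [24] = (1/24)x^2 - (5/12)x + 1
L_1(x) = x(x - 6) / [-8] = -(1/8)x^2 + (3/4)x
L_2(x) = x(x - 4) / [12] = (1/12)x^2 - (1/3)x
h(x) = 2·L_0 + (-10)·L_1 + (-28)·L_2
  2·L_0(x) = (1/12)x^2 - (5/6)x + 2
  (-10)·L_1(x) = (5/4)x^2 - (15/2)x
  (-28)·L_2(x) = -(7/3)x^2 + (28/3)x
Adding term by term: -x^2 + x + 2

h(x) = -x^2 + x + 2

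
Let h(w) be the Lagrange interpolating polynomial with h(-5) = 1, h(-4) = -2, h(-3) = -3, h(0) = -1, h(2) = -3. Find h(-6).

Evaluate each Lagrange basis at w = -6:
L_0(-6) = (-2)·(-3)·(-6)·(-8)/[(-1)·(-2)·(-5)·(-7)] = 144/35
L_1(-6) = (-1)·(-3)·(-6)·(-8)/[(1)·(-1)·(-4)·(-6)] = -6
L_2(-6) = (-1)·(-2)·(-6)·(-8)/[(2)·(1)·(-3)·(-5)] = 16/5
L_3(-6) = (-1)·(-2)·(-3)·(-8)/[(5)·(4)·(3)·(-2)] = -2/5
L_4(-6) = (-1)·(-2)·(-3)·(-6)/[(7)·(6)·(5)·(2)] = 3/35
Sum: 1·(144/35) + (-2)·(-6) + (-3)·(16/5) + (-1)·(-2/5) + (-3)·(3/35) = 233/35

233/35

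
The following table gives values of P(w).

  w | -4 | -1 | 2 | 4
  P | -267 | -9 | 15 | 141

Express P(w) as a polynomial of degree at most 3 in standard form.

L_0(w) = (w + 1)(w - 2)(w - 4) / [-144] = -(1/144)w^3 + (5/144)w^2 - (1/72)w - 1/18
L_1(w) = (w + 4)(w - 2)(w - 4) / [45] = (1/45)w^3 - (2/45)w^2 - (16/45)w + 32/45
L_2(w) = (w + 4)(w + 1)(w - 4) / [-36] = -(1/36)w^3 - (1/36)w^2 + (4/9)w + 4/9
L_3(w) = (w + 4)(w + 1)(w - 2) / [80] = (1/80)w^3 + (3/80)w^2 - (3/40)w - 1/10
P(w) = (-267)·L_0 + (-9)·L_1 + 15·L_2 + 141·L_3
  (-267)·L_0(w) = (89/48)w^3 - (445/48)w^2 + (89/24)w + 89/6
  (-9)·L_1(w) = -(1/5)w^3 + (2/5)w^2 + (16/5)w - 32/5
  15·L_2(w) = -(5/12)w^3 - (5/12)w^2 + (20/3)w + 20/3
  141·L_3(w) = (141/80)w^3 + (423/80)w^2 - (423/40)w - 141/10
Adding term by term: 3w^3 - 4w^2 + 3w + 1

P(w) = 3w^3 - 4w^2 + 3w + 1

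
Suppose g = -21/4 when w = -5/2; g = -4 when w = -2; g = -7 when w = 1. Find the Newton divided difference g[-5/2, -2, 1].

-1

g[-5/2,-2] = (-4 - (-21/4)) / (-2 - (-5/2)) = 5/2
g[-2,1] = (-7 - (-4)) / (1 - (-2)) = -1
g[-5/2,-2,1] = (-1 - 5/2) / (1 - (-5/2)) = -1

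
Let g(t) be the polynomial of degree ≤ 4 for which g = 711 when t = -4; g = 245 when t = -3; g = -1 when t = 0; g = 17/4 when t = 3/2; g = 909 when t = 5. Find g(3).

95

Evaluate each Lagrange basis at t = 3:
L_0(3) = (6)·(3)·(3/2)·(-2)/[(-1)·(-4)·(-11/2)·(-9)] = -3/11
L_1(3) = (7)·(3)·(3/2)·(-2)/[(1)·(-3)·(-9/2)·(-8)] = 7/12
L_2(3) = (7)·(6)·(3/2)·(-2)/[(4)·(3)·(-3/2)·(-5)] = -7/5
L_3(3) = (7)·(6)·(3)·(-2)/[(11/2)·(9/2)·(3/2)·(-7/2)] = 64/33
L_4(3) = (7)·(6)·(3)·(3/2)/[(9)·(8)·(5)·(7/2)] = 3/20
Sum: 711·(-3/11) + 245·(7/12) + (-1)·(-7/5) + 17/4·(64/33) + 909·(3/20) = 95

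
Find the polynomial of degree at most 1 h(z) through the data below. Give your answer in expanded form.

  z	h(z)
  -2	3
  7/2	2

Build the Lagrange basis polynomials:
L_0(z) = (z - 7/2) / [-11/2] = -(2/11)z + 7/11
L_1(z) = (z + 2) / [11/2] = (2/11)z + 4/11
h(z) = 3·L_0 + 2·L_1
  3·L_0(z) = -(6/11)z + 21/11
  2·L_1(z) = (4/11)z + 8/11
Adding term by term: -(2/11)z + 29/11

h(z) = -(2/11)z + 29/11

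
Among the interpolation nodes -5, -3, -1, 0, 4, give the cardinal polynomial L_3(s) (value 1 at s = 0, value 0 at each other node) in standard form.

L_3(s) = -(1/60)s^4 - (1/12)s^3 + (13/60)s^2 + (77/60)s + 1

L_3(s) = (s + 5)(s + 3)(s + 1)(s - 4) / [(5)·(3)·(1)·(-4)]
       = (s^4 + 5s^3 - 13s^2 - 77s - 60) / (-60)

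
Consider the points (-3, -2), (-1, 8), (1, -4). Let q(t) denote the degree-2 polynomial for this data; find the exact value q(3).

-38

Evaluate each Lagrange basis at t = 3:
L_0(3) = (4)·(2)/[(-2)·(-4)] = 1
L_1(3) = (6)·(2)/[(2)·(-2)] = -3
L_2(3) = (6)·(4)/[(4)·(2)] = 3
Sum: (-2)·(1) + 8·(-3) + (-4)·(3) = -38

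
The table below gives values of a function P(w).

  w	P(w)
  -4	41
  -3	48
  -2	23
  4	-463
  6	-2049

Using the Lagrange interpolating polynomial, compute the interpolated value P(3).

L_0(3) = (6)·(5)·(-1)·(-3)/[(-1)·(-2)·(-8)·(-10)] = 9/16
L_1(3) = (7)·(5)·(-1)·(-3)/[(1)·(-1)·(-7)·(-9)] = -5/3
L_2(3) = (7)·(6)·(-1)·(-3)/[(2)·(1)·(-6)·(-8)] = 21/16
L_3(3) = (7)·(6)·(5)·(-3)/[(8)·(7)·(6)·(-2)] = 15/16
L_4(3) = (7)·(6)·(5)·(-1)/[(10)·(9)·(8)·(2)] = -7/48
Sum: 41·(9/16) + 48·(-5/3) + 23·(21/16) + (-463)·(15/16) + (-2049)·(-7/48) = -162

-162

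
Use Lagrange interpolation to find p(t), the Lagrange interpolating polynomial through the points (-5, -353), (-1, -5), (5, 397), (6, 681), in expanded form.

p(t) = 3t^3 + t^2 - 3

Build the Lagrange basis polynomials:
L_0(t) = (t + 1)(t - 5)(t - 6) / [-440] = -(1/440)t^3 + (1/44)t^2 - (19/440)t - 3/44
L_1(t) = (t + 5)(t - 5)(t - 6) / [168] = (1/168)t^3 - (1/28)t^2 - (25/168)t + 25/28
L_2(t) = (t + 5)(t + 1)(t - 6) / [-60] = -(1/60)t^3 + (31/60)t + 1/2
L_3(t) = (t + 5)(t + 1)(t - 5) / [77] = (1/77)t^3 + (1/77)t^2 - (25/77)t - 25/77
p(t) = (-353)·L_0 + (-5)·L_1 + 397·L_2 + 681·L_3
  (-353)·L_0(t) = (353/440)t^3 - (353/44)t^2 + (6707/440)t + 1059/44
  (-5)·L_1(t) = -(5/168)t^3 + (5/28)t^2 + (125/168)t - 125/28
  397·L_2(t) = -(397/60)t^3 + (12307/60)t + 397/2
  681·L_3(t) = (681/77)t^3 + (681/77)t^2 - (17025/77)t - 17025/77
Adding term by term: 3t^3 + t^2 - 3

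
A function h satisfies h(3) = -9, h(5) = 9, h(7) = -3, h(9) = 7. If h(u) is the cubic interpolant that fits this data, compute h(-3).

Using Newton's divided-difference form:
h[3,5] = (9 - (-9)) / (5 - 3) = 9
h[5,7] = (-3 - 9) / (7 - 5) = -6
h[7,9] = (7 - (-3)) / (9 - 7) = 5
h[3,5,7] = (-6 - 9) / (7 - 3) = -15/4
h[5,7,9] = (5 - (-6)) / (9 - 5) = 11/4
h[3,5,7,9] = (11/4 - (-15/4)) / (9 - 3) = 13/12
h(-3) = -9 + 9·(-6) + (-15/4)·(-6)·(-8) + (13/12)·(-6)·(-8)·(-10) = -763

-763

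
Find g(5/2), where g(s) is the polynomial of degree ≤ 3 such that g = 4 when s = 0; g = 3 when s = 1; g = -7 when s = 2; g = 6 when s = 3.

Evaluate each Lagrange basis at s = 5/2:
L_0(5/2) = (3/2)·(1/2)·(-1/2)/[(-1)·(-2)·(-3)] = 1/16
L_1(5/2) = (5/2)·(1/2)·(-1/2)/[(1)·(-1)·(-2)] = -5/16
L_2(5/2) = (5/2)·(3/2)·(-1/2)/[(2)·(1)·(-1)] = 15/16
L_3(5/2) = (5/2)·(3/2)·(1/2)/[(3)·(2)·(1)] = 5/16
Sum: 4·(1/16) + 3·(-5/16) + (-7)·(15/16) + 6·(5/16) = -43/8

-43/8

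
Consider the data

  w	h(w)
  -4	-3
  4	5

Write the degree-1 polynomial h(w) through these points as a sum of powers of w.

Build the Lagrange basis polynomials:
L_0(w) = (w - 4) / [-8] = -(1/8)w + 1/2
L_1(w) = (w + 4) / [8] = (1/8)w + 1/2
h(w) = (-3)·L_0 + 5·L_1
  (-3)·L_0(w) = (3/8)w - 3/2
  5·L_1(w) = (5/8)w + 5/2
Adding term by term: w + 1

h(w) = w + 1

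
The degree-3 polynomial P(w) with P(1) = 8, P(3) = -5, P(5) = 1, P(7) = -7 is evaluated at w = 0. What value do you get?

Using Newton's divided-difference form:
P[1,3] = (-5 - 8) / (3 - 1) = -13/2
P[3,5] = (1 - (-5)) / (5 - 3) = 3
P[5,7] = (-7 - 1) / (7 - 5) = -4
P[1,3,5] = (3 - (-13/2)) / (5 - 1) = 19/8
P[3,5,7] = (-4 - 3) / (7 - 3) = -7/4
P[1,3,5,7] = (-7/4 - 19/8) / (7 - 1) = -11/16
P(0) = 8 + (-13/2)·(-1) + (19/8)·(-1)·(-3) + (-11/16)·(-1)·(-3)·(-5) = 511/16

511/16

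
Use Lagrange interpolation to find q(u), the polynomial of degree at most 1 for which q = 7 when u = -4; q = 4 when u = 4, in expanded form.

q(u) = -(3/8)u + 11/2

Build the Lagrange basis polynomials:
L_0(u) = (u - 4) / [-8] = -(1/8)u + 1/2
L_1(u) = (u + 4) / [8] = (1/8)u + 1/2
q(u) = 7·L_0 + 4·L_1
  7·L_0(u) = -(7/8)u + 7/2
  4·L_1(u) = (1/2)u + 2
Adding term by term: -(3/8)u + 11/2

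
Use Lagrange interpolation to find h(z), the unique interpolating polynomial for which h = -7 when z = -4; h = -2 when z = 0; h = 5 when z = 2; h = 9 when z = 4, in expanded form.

Build the Lagrange basis polynomials:
L_0(z) = z(z - 2)(z - 4) / [-192] = -(1/192)z^3 + (1/32)z^2 - (1/24)z
L_1(z) = (z + 4)(z - 2)(z - 4) / [32] = (1/32)z^3 - (1/16)z^2 - (1/2)z + 1
L_2(z) = (z + 4)z(z - 4) / [-24] = -(1/24)z^3 + (2/3)z
L_3(z) = (z + 4)z(z - 2) / [64] = (1/64)z^3 + (1/32)z^2 - (1/8)z
h(z) = (-7)·L_0 + (-2)·L_1 + 5·L_2 + 9·L_3
  (-7)·L_0(z) = (7/192)z^3 - (7/32)z^2 + (7/24)z
  (-2)·L_1(z) = -(1/16)z^3 + (1/8)z^2 + z - 2
  5·L_2(z) = -(5/24)z^3 + (10/3)z
  9·L_3(z) = (9/64)z^3 + (9/32)z^2 - (9/8)z
Adding term by term: -(3/32)z^3 + (3/16)z^2 + (7/2)z - 2

h(z) = -(3/32)z^3 + (3/16)z^2 + (7/2)z - 2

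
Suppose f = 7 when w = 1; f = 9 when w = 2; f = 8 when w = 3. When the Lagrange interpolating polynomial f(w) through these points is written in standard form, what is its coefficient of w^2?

-3/2

Build the Lagrange basis polynomials:
L_0(w) = (w - 2)(w - 3) / [2] = (1/2)w^2 - (5/2)w + 3
L_1(w) = (w - 1)(w - 3) / [-1] = -w^2 + 4w - 3
L_2(w) = (w - 1)(w - 2) / [2] = (1/2)w^2 - (3/2)w + 1
f(w) = 7·L_0 + 9·L_1 + 8·L_2
Only the coefficient of w^2 is needed; take it from each L_i and combine:
7·(1/2) + 9·(-1) + 8·(1/2) = -3/2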